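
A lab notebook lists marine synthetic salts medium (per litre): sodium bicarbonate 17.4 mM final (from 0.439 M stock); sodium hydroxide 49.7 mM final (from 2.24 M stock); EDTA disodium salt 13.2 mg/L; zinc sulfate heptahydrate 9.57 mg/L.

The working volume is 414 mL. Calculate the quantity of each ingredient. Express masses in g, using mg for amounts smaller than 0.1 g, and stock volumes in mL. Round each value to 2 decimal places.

Scale factor relative to 1 L: 0.414.
sodium bicarbonate: dilute stock: 17.4 mM × 414 mL ÷ 439 mM = 16.41 mL
sodium hydroxide: dilute stock: 49.7 mM × 414 mL ÷ 2240 mM = 9.19 mL
EDTA disodium salt: 13.2 mg/L × 0.414 L = 5.46 mg
zinc sulfate heptahydrate: 9.57 mg/L × 0.414 L = 3.96 mg

sodium bicarbonate 16.41 mL; sodium hydroxide 9.19 mL; EDTA disodium salt 5.46 mg; zinc sulfate heptahydrate 3.96 mg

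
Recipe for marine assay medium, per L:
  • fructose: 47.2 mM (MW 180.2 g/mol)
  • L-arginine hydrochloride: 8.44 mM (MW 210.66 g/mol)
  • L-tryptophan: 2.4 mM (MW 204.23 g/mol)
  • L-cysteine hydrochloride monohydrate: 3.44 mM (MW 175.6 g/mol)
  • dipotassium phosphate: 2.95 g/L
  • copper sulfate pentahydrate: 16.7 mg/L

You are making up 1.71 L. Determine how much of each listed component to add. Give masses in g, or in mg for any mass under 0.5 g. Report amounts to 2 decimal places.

fructose 14.54 g; L-arginine hydrochloride 3.04 g; L-tryptophan 0.84 g; L-cysteine hydrochloride monohydrate 1.03 g; dipotassium phosphate 5.04 g; copper sulfate pentahydrate 28.56 mg

Working volume: 1.71 L.
fructose: 47.2 mmol/L × 180.2 g/mol × 1.71 L ÷ 1000 = 14.54 g
L-arginine hydrochloride: 8.44 mmol/L × 210.66 g/mol × 1.71 L ÷ 1000 = 3.04 g
L-tryptophan: 2.4 mmol/L × 204.23 g/mol × 1.71 L ÷ 1000 = 0.84 g
L-cysteine hydrochloride monohydrate: 3.44 mmol/L × 175.6 g/mol × 1.71 L ÷ 1000 = 1.03 g
dipotassium phosphate: 2.95 g/L × 1.71 L = 5.04 g
copper sulfate pentahydrate: 16.7 mg/L × 1.71 L = 28.56 mg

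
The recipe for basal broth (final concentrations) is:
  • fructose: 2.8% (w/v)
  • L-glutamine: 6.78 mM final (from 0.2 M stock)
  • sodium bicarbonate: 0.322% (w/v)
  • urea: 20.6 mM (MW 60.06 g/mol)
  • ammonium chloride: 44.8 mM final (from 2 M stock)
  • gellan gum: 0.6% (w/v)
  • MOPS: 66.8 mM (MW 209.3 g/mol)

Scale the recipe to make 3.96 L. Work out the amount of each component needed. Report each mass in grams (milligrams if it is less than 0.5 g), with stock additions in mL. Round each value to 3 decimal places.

fructose 110.880 g; L-glutamine 134.244 mL; sodium bicarbonate 12.751 g; urea 4.899 g; ammonium chloride 88.704 mL; gellan gum 23.760 g; MOPS 55.366 g

Scale factor relative to 1 L: 3.96.
fructose: 2.8 g per 100 mL × 3960 mL ÷ 100 = 110.880 g
L-glutamine: dilute stock: 6.78 mM × 3960 mL ÷ 200 mM = 134.244 mL
sodium bicarbonate: 0.322% w/v = 3.22 g/L → 3.22 × 3.96 L = 12.751 g
urea: 20.6 mmol/L × 60.06 g/mol × 3.96 L ÷ 1000 = 4.899 g
ammonium chloride: C1V1 = C2V2 → 44.8 mM × 3960 mL ÷ 2000 mM = 88.704 mL
gellan gum: 0.6% w/v = 6 g/L → 6 × 3.96 L = 23.760 g
MOPS: 66.8 mmol/L × 209.3 g/mol × 3.96 L ÷ 1000 = 55.366 g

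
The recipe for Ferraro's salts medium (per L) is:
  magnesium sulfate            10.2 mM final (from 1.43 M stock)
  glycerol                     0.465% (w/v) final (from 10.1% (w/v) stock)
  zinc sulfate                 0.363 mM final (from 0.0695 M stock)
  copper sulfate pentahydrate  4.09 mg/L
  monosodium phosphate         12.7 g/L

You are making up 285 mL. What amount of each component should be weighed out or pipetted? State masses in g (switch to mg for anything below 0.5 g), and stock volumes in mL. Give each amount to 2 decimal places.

magnesium sulfate 2.03 mL; glycerol 13.12 mL; zinc sulfate 1.49 mL; copper sulfate pentahydrate 1.17 mg; monosodium phosphate 3.62 g

Working volume: 285 mL = 0.285 L.
magnesium sulfate: V = C2·V2/C1 = 10.2 mM × 285 mL ÷ 1430 mM = 2.03 mL
glycerol: dilute stock: 0.465% ÷ 10.1% × 285 mL = 13.12 mL
zinc sulfate: C1V1 = C2V2 → 0.363 mM × 285 mL ÷ 69.5 mM = 1.49 mL
copper sulfate pentahydrate: 4.09 mg/L × 0.285 L = 1.17 mg
monosodium phosphate: 12.7 g/L × 0.285 L = 3.62 g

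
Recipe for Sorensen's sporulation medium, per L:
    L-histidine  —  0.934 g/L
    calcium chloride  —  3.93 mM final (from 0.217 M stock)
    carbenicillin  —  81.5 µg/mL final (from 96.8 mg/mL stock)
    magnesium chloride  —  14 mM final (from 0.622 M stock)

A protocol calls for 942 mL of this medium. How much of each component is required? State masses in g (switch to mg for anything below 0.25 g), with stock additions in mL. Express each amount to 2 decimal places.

Scale factor relative to 1 L: 0.942.
L-histidine: 0.934 g/L × 0.942 L = 0.88 g
calcium chloride: V = C2·V2/C1 = 3.93 mM × 942 mL ÷ 217 mM = 17.06 mL
carbenicillin: dilute stock: 81.5 µg/mL × 942 mL ÷ 96800 µg/mL = 0.79 mL
magnesium chloride: C1V1 = C2V2 → 14 mM × 942 mL ÷ 622 mM = 21.20 mL

L-histidine 0.88 g; calcium chloride 17.06 mL; carbenicillin 0.79 mL; magnesium chloride 21.20 mL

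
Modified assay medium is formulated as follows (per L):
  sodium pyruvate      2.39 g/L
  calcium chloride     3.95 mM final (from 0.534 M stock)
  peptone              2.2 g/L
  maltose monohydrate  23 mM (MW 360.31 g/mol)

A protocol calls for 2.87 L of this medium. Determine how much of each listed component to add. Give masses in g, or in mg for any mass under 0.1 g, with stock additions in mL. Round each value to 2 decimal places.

sodium pyruvate 6.86 g; calcium chloride 21.23 mL; peptone 6.31 g; maltose monohydrate 23.78 g

Scale factor relative to 1 L: 2.87.
sodium pyruvate: 2.39 g/L × 2.87 L = 6.86 g
calcium chloride: dilute stock: 3.95 mM × 2870 mL ÷ 534 mM = 21.23 mL
peptone: 2.2 g/L × 2.87 L = 6.31 g
maltose monohydrate: 23 mmol/L × 360.31 g/mol × 2.87 L ÷ 1000 = 23.78 g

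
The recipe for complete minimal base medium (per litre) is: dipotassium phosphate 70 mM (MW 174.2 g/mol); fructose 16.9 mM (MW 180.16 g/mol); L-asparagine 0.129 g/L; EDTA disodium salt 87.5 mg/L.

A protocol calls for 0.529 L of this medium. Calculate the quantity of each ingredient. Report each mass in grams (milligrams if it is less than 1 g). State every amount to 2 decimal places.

dipotassium phosphate 6.45 g; fructose 1.61 g; L-asparagine 68.24 mg; EDTA disodium salt 46.29 mg

Working volume: 0.529 L.
dipotassium phosphate: 70 mmol/L × 174.2 g/mol × 0.529 L ÷ 1000 = 6.45 g
fructose: 16.9 mmol/L × 180.16 g/mol × 0.529 L ÷ 1000 = 1.61 g
L-asparagine: 0.129 g/L × 0.529 L = 0.068241 g = 68.24 mg
EDTA disodium salt: 87.5 mg/L × 0.529 L = 46.29 mg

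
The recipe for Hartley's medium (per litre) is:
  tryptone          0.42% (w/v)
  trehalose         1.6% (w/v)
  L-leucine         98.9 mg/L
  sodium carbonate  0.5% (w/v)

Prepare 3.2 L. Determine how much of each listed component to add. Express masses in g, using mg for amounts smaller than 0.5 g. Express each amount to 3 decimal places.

tryptone 13.440 g; trehalose 51.200 g; L-leucine 316.480 mg; sodium carbonate 16.000 g

Working volume: 3.2 L.
tryptone: 0.42 g per 100 mL × 3200 mL ÷ 100 = 13.440 g
trehalose: 1.6 g per 100 mL × 3200 mL ÷ 100 = 51.200 g
L-leucine: 98.9 mg/L × 3.2 L = 316.480 mg
sodium carbonate: 0.5 g per 100 mL × 3200 mL ÷ 100 = 16.000 g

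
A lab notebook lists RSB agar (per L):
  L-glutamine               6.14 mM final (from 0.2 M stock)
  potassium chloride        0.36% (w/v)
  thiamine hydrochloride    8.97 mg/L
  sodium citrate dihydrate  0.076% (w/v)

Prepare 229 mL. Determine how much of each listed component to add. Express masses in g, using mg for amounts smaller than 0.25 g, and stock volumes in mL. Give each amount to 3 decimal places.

L-glutamine 7.030 mL; potassium chloride 0.824 g; thiamine hydrochloride 2.054 mg; sodium citrate dihydrate 174.040 mg

Target volume = 229 mL = 0.229 L.
L-glutamine: dilute stock: 6.14 mM × 229 mL ÷ 200 mM = 7.030 mL
potassium chloride: 0.36 g per 100 mL × 229 mL ÷ 100 = 0.824 g
thiamine hydrochloride: 8.97 mg/L × 0.229 L = 2.054 mg
sodium citrate dihydrate: 0.076% w/v = 0.76 g/L → 0.76 × 0.229 L = 0.17404 g = 174.040 mg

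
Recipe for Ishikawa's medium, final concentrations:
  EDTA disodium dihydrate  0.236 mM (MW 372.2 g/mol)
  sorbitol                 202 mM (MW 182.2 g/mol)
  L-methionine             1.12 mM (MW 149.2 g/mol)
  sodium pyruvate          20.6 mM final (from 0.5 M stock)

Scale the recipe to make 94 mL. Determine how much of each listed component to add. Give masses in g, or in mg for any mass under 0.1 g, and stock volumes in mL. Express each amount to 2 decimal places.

Working volume: 94 mL = 0.094 L.
EDTA disodium dihydrate: 0.236 mmol/L × 372.2 mg/mmol × 0.094 L = 8.26 mg
sorbitol: 202 mmol/L × 182.2 g/mol × 0.094 L ÷ 1000 = 3.46 g
L-methionine: 1.12 mmol/L × 149.2 mg/mmol × 0.094 L = 15.71 mg
sodium pyruvate: dilute stock: 20.6 mM × 94 mL ÷ 500 mM = 3.87 mL

EDTA disodium dihydrate 8.26 mg; sorbitol 3.46 g; L-methionine 15.71 mg; sodium pyruvate 3.87 mL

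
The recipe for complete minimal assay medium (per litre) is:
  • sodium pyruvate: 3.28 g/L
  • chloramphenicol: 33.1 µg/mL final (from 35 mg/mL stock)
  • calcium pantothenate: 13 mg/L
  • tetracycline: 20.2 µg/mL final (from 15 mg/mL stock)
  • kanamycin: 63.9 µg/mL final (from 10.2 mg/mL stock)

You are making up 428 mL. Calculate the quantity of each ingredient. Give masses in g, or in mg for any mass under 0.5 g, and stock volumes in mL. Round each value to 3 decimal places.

Target volume = 428 mL = 0.428 L.
sodium pyruvate: 3.28 g/L × 0.428 L = 1.404 g
chloramphenicol: dilute stock: 33.1 µg/mL × 428 mL ÷ 35000 µg/mL = 0.405 mL
calcium pantothenate: 13 mg/L × 0.428 L = 5.564 mg
tetracycline: C1V1 = C2V2 → 20.2 µg/mL × 428 mL ÷ 15000 µg/mL = 0.576 mL
kanamycin: V = C2·V2/C1 = 63.9 µg/mL × 428 mL ÷ 10200 µg/mL = 2.681 mL

sodium pyruvate 1.404 g; chloramphenicol 0.405 mL; calcium pantothenate 5.564 mg; tetracycline 0.576 mL; kanamycin 2.681 mL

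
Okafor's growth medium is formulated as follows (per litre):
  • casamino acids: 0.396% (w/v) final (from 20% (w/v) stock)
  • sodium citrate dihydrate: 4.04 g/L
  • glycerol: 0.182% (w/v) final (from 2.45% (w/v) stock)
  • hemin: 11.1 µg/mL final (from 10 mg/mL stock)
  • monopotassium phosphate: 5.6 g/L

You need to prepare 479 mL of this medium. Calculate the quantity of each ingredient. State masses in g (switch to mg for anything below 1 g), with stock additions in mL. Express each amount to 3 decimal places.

Working volume: 479 mL = 0.479 L.
casamino acids: V = C2·V2/C1 = 0.396% ÷ 20% × 479 mL = 9.484 mL
sodium citrate dihydrate: 4.04 g/L × 0.479 L = 1.935 g
glycerol: C1V1 = C2V2 → 0.182% ÷ 2.45% × 479 mL = 35.583 mL
hemin: C1V1 = C2V2 → 11.1 µg/mL × 479 mL ÷ 10000 µg/mL = 0.532 mL
monopotassium phosphate: 5.6 g/L × 0.479 L = 2.682 g

casamino acids 9.484 mL; sodium citrate dihydrate 1.935 g; glycerol 35.583 mL; hemin 0.532 mL; monopotassium phosphate 2.682 g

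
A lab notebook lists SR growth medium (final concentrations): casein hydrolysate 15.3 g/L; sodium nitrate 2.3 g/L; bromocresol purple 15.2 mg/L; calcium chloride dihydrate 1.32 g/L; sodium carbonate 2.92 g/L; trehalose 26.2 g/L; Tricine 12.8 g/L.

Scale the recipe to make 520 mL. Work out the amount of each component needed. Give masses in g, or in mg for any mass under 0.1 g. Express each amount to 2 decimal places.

Scale factor relative to 1 L: 0.52.
casein hydrolysate: 15.3 g/L × 0.52 L = 7.96 g
sodium nitrate: 2.3 g/L × 0.52 L = 1.20 g
bromocresol purple: 15.2 mg/L × 0.52 L = 7.90 mg
calcium chloride dihydrate: 1.32 g/L × 0.52 L = 0.69 g
sodium carbonate: 2.92 g/L × 0.52 L = 1.52 g
trehalose: 26.2 g/L × 0.52 L = 13.62 g
Tricine: 12.8 g/L × 0.52 L = 6.66 g

casein hydrolysate 7.96 g; sodium nitrate 1.20 g; bromocresol purple 7.90 mg; calcium chloride dihydrate 0.69 g; sodium carbonate 1.52 g; trehalose 13.62 g; Tricine 6.66 g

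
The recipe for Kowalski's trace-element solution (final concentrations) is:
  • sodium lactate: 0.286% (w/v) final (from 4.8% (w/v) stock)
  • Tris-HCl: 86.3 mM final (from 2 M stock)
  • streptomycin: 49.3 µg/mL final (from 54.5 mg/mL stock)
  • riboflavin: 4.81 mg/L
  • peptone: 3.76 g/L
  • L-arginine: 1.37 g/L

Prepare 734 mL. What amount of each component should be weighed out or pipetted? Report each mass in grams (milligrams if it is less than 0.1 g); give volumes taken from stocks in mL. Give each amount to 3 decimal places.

sodium lactate 43.734 mL; Tris-HCl 31.672 mL; streptomycin 0.664 mL; riboflavin 3.531 mg; peptone 2.760 g; L-arginine 1.006 g

Working volume: 734 mL = 0.734 L.
sodium lactate: dilute stock: 0.286% ÷ 4.8% × 734 mL = 43.734 mL
Tris-HCl: C1V1 = C2V2 → 86.3 mM × 734 mL ÷ 2000 mM = 31.672 mL
streptomycin: C1V1 = C2V2 → 49.3 µg/mL × 734 mL ÷ 54500 µg/mL = 0.664 mL
riboflavin: 4.81 mg/L × 0.734 L = 3.531 mg
peptone: 3.76 g/L × 0.734 L = 2.760 g
L-arginine: 1.37 g/L × 0.734 L = 1.006 g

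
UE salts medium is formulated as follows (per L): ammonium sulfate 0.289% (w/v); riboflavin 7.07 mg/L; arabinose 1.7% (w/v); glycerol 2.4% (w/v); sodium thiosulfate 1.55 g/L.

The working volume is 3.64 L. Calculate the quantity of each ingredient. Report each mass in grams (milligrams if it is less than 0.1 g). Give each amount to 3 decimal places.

Scale factor relative to 1 L: 3.64.
ammonium sulfate: 0.289 g per 100 mL × 3640 mL ÷ 100 = 10.520 g
riboflavin: 7.07 mg/L × 3.64 L = 25.735 mg
arabinose: 1.7% w/v = 17 g/L → 17 × 3.64 L = 61.880 g
glycerol: 2.4 g per 100 mL × 3640 mL ÷ 100 = 87.360 g
sodium thiosulfate: 1.55 g/L × 3.64 L = 5.642 g

ammonium sulfate 10.520 g; riboflavin 25.735 mg; arabinose 61.880 g; glycerol 87.360 g; sodium thiosulfate 5.642 g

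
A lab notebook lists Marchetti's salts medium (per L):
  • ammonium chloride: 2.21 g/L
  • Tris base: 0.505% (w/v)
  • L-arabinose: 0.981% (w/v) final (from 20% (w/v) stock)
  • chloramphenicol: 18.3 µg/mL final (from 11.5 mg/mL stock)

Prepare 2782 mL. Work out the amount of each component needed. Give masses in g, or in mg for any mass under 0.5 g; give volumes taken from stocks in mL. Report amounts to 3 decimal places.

ammonium chloride 6.148 g; Tris base 14.049 g; L-arabinose 136.457 mL; chloramphenicol 4.427 mL

Working volume: 2782 mL = 2.782 L.
ammonium chloride: 2.21 g/L × 2.782 L = 6.148 g
Tris base: 0.505 g per 100 mL × 2782 mL ÷ 100 = 14.049 g
L-arabinose: C1V1 = C2V2 → 0.981% ÷ 20% × 2782 mL = 136.457 mL
chloramphenicol: C1V1 = C2V2 → 18.3 µg/mL × 2782 mL ÷ 11500 µg/mL = 4.427 mL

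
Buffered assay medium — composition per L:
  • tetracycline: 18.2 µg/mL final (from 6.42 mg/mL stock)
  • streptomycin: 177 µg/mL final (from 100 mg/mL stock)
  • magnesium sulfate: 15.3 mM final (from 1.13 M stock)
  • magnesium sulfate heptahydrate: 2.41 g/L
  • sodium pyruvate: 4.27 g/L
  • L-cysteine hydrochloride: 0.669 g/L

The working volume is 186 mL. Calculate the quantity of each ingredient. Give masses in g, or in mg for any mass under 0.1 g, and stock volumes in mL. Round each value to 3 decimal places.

tetracycline 0.527 mL; streptomycin 0.329 mL; magnesium sulfate 2.518 mL; magnesium sulfate heptahydrate 0.448 g; sodium pyruvate 0.794 g; L-cysteine hydrochloride 0.124 g

Scale factor relative to 1 L: 0.186.
tetracycline: C1V1 = C2V2 → 18.2 µg/mL × 186 mL ÷ 6420 µg/mL = 0.527 mL
streptomycin: C1V1 = C2V2 → 177 µg/mL × 186 mL ÷ 100000 µg/mL = 0.329 mL
magnesium sulfate: dilute stock: 15.3 mM × 186 mL ÷ 1130 mM = 2.518 mL
magnesium sulfate heptahydrate: 2.41 g/L × 0.186 L = 0.448 g
sodium pyruvate: 4.27 g/L × 0.186 L = 0.794 g
L-cysteine hydrochloride: 0.669 g/L × 0.186 L = 0.124 g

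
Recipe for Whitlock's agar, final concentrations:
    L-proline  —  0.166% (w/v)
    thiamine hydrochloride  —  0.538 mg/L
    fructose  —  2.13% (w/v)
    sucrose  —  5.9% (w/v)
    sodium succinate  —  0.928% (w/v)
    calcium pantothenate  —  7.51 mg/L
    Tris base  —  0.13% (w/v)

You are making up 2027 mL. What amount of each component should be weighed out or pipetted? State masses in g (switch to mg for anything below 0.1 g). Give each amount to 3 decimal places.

L-proline 3.365 g; thiamine hydrochloride 1.091 mg; fructose 43.175 g; sucrose 119.593 g; sodium succinate 18.811 g; calcium pantothenate 15.223 mg; Tris base 2.635 g

Scale factor relative to 1 L: 2.027.
L-proline: 0.166% w/v = 1.66 g/L → 1.66 × 2.027 L = 3.365 g
thiamine hydrochloride: 0.538 mg/L × 2.027 L = 1.091 mg
fructose: 2.13% w/v = 21.3 g/L → 21.3 × 2.027 L = 43.175 g
sucrose: 5.9 g per 100 mL × 2027 mL ÷ 100 = 119.593 g
sodium succinate: 0.928 g per 100 mL × 2027 mL ÷ 100 = 18.811 g
calcium pantothenate: 7.51 mg/L × 2.027 L = 15.223 mg
Tris base: 0.13 g per 100 mL × 2027 mL ÷ 100 = 2.635 g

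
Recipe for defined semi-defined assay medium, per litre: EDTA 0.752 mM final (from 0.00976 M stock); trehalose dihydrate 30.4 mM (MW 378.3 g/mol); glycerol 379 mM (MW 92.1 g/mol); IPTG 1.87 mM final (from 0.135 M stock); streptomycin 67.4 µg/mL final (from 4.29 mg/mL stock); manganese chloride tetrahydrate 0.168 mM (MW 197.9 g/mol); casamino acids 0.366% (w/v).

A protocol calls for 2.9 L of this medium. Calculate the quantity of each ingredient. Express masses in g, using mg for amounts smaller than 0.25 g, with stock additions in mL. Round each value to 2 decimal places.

Working volume: 2.9 L.
EDTA: V = C2·V2/C1 = 0.752 mM × 2900 mL ÷ 9.76 mM = 223.44 mL
trehalose dihydrate: 30.4 mmol/L × 378.3 g/mol × 2.9 L ÷ 1000 = 33.35 g
glycerol: 379 mmol/L × 92.1 g/mol × 2.9 L ÷ 1000 = 101.23 g
IPTG: V = C2·V2/C1 = 1.87 mM × 2900 mL ÷ 135 mM = 40.17 mL
streptomycin: dilute stock: 67.4 µg/mL × 2900 mL ÷ 4290 µg/mL = 45.56 mL
manganese chloride tetrahydrate: 0.168 mmol/L × 197.9 mg/mmol × 2.9 L = 96.42 mg
casamino acids: 0.366 g per 100 mL × 2900 mL ÷ 100 = 10.61 g

EDTA 223.44 mL; trehalose dihydrate 33.35 g; glycerol 101.23 g; IPTG 40.17 mL; streptomycin 45.56 mL; manganese chloride tetrahydrate 96.42 mg; casamino acids 10.61 g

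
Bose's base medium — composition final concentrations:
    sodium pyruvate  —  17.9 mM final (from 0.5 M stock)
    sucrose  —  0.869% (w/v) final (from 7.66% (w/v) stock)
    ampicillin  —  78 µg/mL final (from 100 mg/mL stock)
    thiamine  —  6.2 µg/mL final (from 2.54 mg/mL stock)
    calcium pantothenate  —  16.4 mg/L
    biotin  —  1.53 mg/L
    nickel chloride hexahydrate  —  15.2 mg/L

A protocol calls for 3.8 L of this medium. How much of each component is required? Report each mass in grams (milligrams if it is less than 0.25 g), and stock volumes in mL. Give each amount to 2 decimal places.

sodium pyruvate 136.04 mL; sucrose 431.10 mL; ampicillin 2.96 mL; thiamine 9.28 mL; calcium pantothenate 62.32 mg; biotin 5.81 mg; nickel chloride hexahydrate 57.76 mg

Working volume: 3.8 L.
sodium pyruvate: C1V1 = C2V2 → 17.9 mM × 3800 mL ÷ 500 mM = 136.04 mL
sucrose: V = C2·V2/C1 = 0.869% ÷ 7.66% × 3800 mL = 431.10 mL
ampicillin: dilute stock: 78 µg/mL × 3800 mL ÷ 100000 µg/mL = 2.96 mL
thiamine: dilute stock: 6.2 µg/mL × 3800 mL ÷ 2540 µg/mL = 9.28 mL
calcium pantothenate: 16.4 mg/L × 3.8 L = 62.32 mg
biotin: 1.53 mg/L × 3.8 L = 5.81 mg
nickel chloride hexahydrate: 15.2 mg/L × 3.8 L = 57.76 mg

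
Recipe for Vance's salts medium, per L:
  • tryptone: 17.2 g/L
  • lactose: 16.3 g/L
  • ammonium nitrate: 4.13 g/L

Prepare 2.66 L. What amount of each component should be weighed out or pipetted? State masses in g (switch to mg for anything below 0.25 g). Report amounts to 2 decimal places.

Working volume: 2.66 L.
tryptone: 17.2 g/L × 2.66 L = 45.75 g
lactose: 16.3 g/L × 2.66 L = 43.36 g
ammonium nitrate: 4.13 g/L × 2.66 L = 10.99 g

tryptone 45.75 g; lactose 43.36 g; ammonium nitrate 10.99 g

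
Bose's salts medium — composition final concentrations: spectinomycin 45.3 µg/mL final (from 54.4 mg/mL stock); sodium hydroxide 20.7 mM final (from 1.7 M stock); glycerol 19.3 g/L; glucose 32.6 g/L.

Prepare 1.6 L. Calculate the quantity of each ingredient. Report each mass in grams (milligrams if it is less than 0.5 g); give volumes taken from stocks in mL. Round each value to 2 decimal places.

spectinomycin 1.33 mL; sodium hydroxide 19.48 mL; glycerol 30.88 g; glucose 52.16 g

Scale factor relative to 1 L: 1.6.
spectinomycin: C1V1 = C2V2 → 45.3 µg/mL × 1600 mL ÷ 54400 µg/mL = 1.33 mL
sodium hydroxide: V = C2·V2/C1 = 20.7 mM × 1600 mL ÷ 1700 mM = 19.48 mL
glycerol: 19.3 g/L × 1.6 L = 30.88 g
glucose: 32.6 g/L × 1.6 L = 52.16 g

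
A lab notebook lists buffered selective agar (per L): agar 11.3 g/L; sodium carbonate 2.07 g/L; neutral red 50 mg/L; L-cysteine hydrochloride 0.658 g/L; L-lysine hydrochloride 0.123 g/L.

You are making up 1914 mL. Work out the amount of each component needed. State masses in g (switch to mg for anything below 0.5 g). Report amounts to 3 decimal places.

agar 21.628 g; sodium carbonate 3.962 g; neutral red 95.700 mg; L-cysteine hydrochloride 1.259 g; L-lysine hydrochloride 235.422 mg

Working volume: 1914 mL = 1.914 L.
agar: 11.3 g/L × 1.914 L = 21.628 g
sodium carbonate: 2.07 g/L × 1.914 L = 3.962 g
neutral red: 50 mg/L × 1.914 L = 95.700 mg
L-cysteine hydrochloride: 0.658 g/L × 1.914 L = 1.259 g
L-lysine hydrochloride: 0.123 g/L × 1.914 L = 0.235422 g = 235.422 mg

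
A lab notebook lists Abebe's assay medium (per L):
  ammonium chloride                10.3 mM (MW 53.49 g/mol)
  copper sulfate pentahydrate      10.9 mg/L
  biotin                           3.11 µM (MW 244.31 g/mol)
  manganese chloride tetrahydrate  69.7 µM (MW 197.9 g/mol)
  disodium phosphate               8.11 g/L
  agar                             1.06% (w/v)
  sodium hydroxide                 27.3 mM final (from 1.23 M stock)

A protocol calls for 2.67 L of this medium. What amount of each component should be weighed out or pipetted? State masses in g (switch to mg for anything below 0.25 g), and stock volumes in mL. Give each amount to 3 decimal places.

Scale factor relative to 1 L: 2.67.
ammonium chloride: 10.3 mmol/L × 53.49 g/mol × 2.67 L ÷ 1000 = 1.471 g
copper sulfate pentahydrate: 10.9 mg/L × 2.67 L = 29.103 mg
biotin: 3.11 µmol/L × 244.31 g/mol × 2.67 L ÷ 1000 = 2.029 mg
manganese chloride tetrahydrate: 69.7 µmol/L × 197.9 g/mol × 2.67 L ÷ 1000 = 36.829 mg
disodium phosphate: 8.11 g/L × 2.67 L = 21.654 g
agar: 1.06% w/v = 10.6 g/L → 10.6 × 2.67 L = 28.302 g
sodium hydroxide: C1V1 = C2V2 → 27.3 mM × 2670 mL ÷ 1230 mM = 59.261 mL

ammonium chloride 1.471 g; copper sulfate pentahydrate 29.103 mg; biotin 2.029 mg; manganese chloride tetrahydrate 36.829 mg; disodium phosphate 21.654 g; agar 28.302 g; sodium hydroxide 59.261 mL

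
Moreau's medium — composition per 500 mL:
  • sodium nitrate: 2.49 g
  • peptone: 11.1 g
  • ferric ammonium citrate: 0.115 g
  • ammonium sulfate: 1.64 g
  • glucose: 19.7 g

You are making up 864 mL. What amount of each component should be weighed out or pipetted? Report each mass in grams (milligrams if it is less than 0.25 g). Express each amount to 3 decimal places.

Ratio of target to recipe volume: 864 / 500 = 1.728.
sodium nitrate: 2.49 g × (864 mL / 500 mL) = 4.303 g
peptone: 11.1 g × (864 mL / 500 mL) = 19.181 g
ferric ammonium citrate: 0.115 g × (864 mL / 500 mL) = 0.19872 g = 198.720 mg
ammonium sulfate: 1.64 g × (864 mL / 500 mL) = 2.834 g
glucose: 19.7 g × (864 mL / 500 mL) = 34.042 g

sodium nitrate 4.303 g; peptone 19.181 g; ferric ammonium citrate 198.720 mg; ammonium sulfate 2.834 g; glucose 34.042 g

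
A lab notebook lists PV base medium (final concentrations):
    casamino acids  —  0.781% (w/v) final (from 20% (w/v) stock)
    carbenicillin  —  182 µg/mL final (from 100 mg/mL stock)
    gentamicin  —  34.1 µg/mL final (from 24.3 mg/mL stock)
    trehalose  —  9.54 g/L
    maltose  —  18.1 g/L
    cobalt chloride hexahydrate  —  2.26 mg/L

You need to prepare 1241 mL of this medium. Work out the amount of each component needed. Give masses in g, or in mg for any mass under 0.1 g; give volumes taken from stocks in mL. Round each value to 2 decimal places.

casamino acids 48.46 mL; carbenicillin 2.26 mL; gentamicin 1.74 mL; trehalose 11.84 g; maltose 22.46 g; cobalt chloride hexahydrate 2.80 mg

Working volume: 1241 mL = 1.241 L.
casamino acids: dilute stock: 0.781% ÷ 20% × 1241 mL = 48.46 mL
carbenicillin: C1V1 = C2V2 → 182 µg/mL × 1241 mL ÷ 100000 µg/mL = 2.26 mL
gentamicin: dilute stock: 34.1 µg/mL × 1241 mL ÷ 24300 µg/mL = 1.74 mL
trehalose: 9.54 g/L × 1.241 L = 11.84 g
maltose: 18.1 g/L × 1.241 L = 22.46 g
cobalt chloride hexahydrate: 2.26 mg/L × 1.241 L = 2.80 mg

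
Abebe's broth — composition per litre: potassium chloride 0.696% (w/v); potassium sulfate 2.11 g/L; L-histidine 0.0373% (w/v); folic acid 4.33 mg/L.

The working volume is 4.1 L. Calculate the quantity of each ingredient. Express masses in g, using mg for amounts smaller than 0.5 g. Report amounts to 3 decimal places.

Working volume: 4.1 L.
potassium chloride: 0.696 g per 100 mL × 4100 mL ÷ 100 = 28.536 g
potassium sulfate: 2.11 g/L × 4.1 L = 8.651 g
L-histidine: 0.0373% w/v = 0.373 g/L → 0.373 × 4.1 L = 1.529 g
folic acid: 4.33 mg/L × 4.1 L = 17.753 mg

potassium chloride 28.536 g; potassium sulfate 8.651 g; L-histidine 1.529 g; folic acid 17.753 mg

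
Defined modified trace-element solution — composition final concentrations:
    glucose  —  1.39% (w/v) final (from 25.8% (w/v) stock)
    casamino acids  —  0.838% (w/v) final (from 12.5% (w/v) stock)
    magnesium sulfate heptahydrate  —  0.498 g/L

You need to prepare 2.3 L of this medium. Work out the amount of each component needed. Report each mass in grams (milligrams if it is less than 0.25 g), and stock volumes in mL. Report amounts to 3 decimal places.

glucose 123.915 mL; casamino acids 154.192 mL; magnesium sulfate heptahydrate 1.145 g

Scale factor relative to 1 L: 2.3.
glucose: dilute stock: 1.39% ÷ 25.8% × 2300 mL = 123.915 mL
casamino acids: V = C2·V2/C1 = 0.838% ÷ 12.5% × 2300 mL = 154.192 mL
magnesium sulfate heptahydrate: 0.498 g/L × 2.3 L = 1.145 g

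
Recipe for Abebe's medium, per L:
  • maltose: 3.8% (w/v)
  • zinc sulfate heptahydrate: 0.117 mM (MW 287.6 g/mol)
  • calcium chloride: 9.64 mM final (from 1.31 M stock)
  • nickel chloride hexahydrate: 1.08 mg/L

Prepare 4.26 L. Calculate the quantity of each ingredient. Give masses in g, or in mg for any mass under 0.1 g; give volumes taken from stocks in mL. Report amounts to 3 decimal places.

Scale factor relative to 1 L: 4.26.
maltose: 3.8% w/v = 38 g/L → 38 × 4.26 L = 161.880 g
zinc sulfate heptahydrate: 0.117 mmol/L × 287.6 g/mol × 4.26 L ÷ 1000 = 0.143 g
calcium chloride: V = C2·V2/C1 = 9.64 mM × 4260 mL ÷ 1310 mM = 31.348 mL
nickel chloride hexahydrate: 1.08 mg/L × 4.26 L = 4.601 mg

maltose 161.880 g; zinc sulfate heptahydrate 0.143 g; calcium chloride 31.348 mL; nickel chloride hexahydrate 4.601 mg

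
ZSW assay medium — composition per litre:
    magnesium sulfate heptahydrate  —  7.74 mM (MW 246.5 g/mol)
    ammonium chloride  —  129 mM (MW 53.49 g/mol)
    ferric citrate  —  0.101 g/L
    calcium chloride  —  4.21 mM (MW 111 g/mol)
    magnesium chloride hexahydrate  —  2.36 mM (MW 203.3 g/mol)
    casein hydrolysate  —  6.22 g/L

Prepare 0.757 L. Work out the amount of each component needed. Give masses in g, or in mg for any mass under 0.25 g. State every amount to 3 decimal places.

Scale factor relative to 1 L: 0.757.
magnesium sulfate heptahydrate: 7.74 mmol/L × 246.5 g/mol × 0.757 L ÷ 1000 = 1.444 g
ammonium chloride: 129 mmol/L × 53.49 g/mol × 0.757 L ÷ 1000 = 5.223 g
ferric citrate: 0.101 g/L × 0.757 L = 0.076457 g = 76.457 mg
calcium chloride: 4.21 mmol/L × 111 g/mol × 0.757 L ÷ 1000 = 0.354 g
magnesium chloride hexahydrate: 2.36 mmol/L × 203.3 g/mol × 0.757 L ÷ 1000 = 0.363 g
casein hydrolysate: 6.22 g/L × 0.757 L = 4.709 g

magnesium sulfate heptahydrate 1.444 g; ammonium chloride 5.223 g; ferric citrate 76.457 mg; calcium chloride 0.354 g; magnesium chloride hexahydrate 0.363 g; casein hydrolysate 4.709 g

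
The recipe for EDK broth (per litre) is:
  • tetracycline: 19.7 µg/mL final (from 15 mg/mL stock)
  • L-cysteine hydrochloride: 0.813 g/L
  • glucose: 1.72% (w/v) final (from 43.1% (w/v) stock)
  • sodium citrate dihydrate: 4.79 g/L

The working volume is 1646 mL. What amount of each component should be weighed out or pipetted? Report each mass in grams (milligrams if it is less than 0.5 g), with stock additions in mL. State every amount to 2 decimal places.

tetracycline 2.16 mL; L-cysteine hydrochloride 1.34 g; glucose 65.69 mL; sodium citrate dihydrate 7.88 g

Target volume = 1646 mL = 1.646 L.
tetracycline: V = C2·V2/C1 = 19.7 µg/mL × 1646 mL ÷ 15000 µg/mL = 2.16 mL
L-cysteine hydrochloride: 0.813 g/L × 1.646 L = 1.34 g
glucose: V = C2·V2/C1 = 1.72% ÷ 43.1% × 1646 mL = 65.69 mL
sodium citrate dihydrate: 4.79 g/L × 1.646 L = 7.88 g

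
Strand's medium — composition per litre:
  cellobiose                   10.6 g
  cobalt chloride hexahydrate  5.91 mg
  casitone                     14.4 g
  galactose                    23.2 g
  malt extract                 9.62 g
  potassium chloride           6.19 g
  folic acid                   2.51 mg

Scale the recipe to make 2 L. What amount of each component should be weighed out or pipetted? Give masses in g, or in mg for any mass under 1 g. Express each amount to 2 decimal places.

cellobiose 21.20 g; cobalt chloride hexahydrate 11.82 mg; casitone 28.80 g; galactose 46.40 g; malt extract 19.24 g; potassium chloride 12.38 g; folic acid 5.02 mg

Scale factor = 2000 mL / 1000 mL = 2.
cellobiose: 10.6 g × (2000 mL / 1000 mL) = 21.20 g
cobalt chloride hexahydrate: 5.91 mg × (2000 mL / 1000 mL) = 11.82 mg
casitone: 14.4 g × (2000 mL / 1000 mL) = 28.80 g
galactose: 23.2 g × (2000 mL / 1000 mL) = 46.40 g
malt extract: 9.62 g × (2000 mL / 1000 mL) = 19.24 g
potassium chloride: 6.19 g × (2000 mL / 1000 mL) = 12.38 g
folic acid: 2.51 mg × (2000 mL / 1000 mL) = 5.02 mg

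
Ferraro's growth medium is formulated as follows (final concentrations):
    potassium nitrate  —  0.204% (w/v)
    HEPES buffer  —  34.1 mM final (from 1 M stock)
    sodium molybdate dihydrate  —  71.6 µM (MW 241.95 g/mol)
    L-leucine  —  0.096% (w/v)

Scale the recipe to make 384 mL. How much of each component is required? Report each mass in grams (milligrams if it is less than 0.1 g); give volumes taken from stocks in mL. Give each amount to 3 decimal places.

Scale factor relative to 1 L: 0.384.
potassium nitrate: 0.204% w/v = 2.04 g/L → 2.04 × 0.384 L = 0.783 g
HEPES buffer: V = C2·V2/C1 = 34.1 mM × 384 mL ÷ 1000 mM = 13.094 mL
sodium molybdate dihydrate: 71.6 µmol/L × 241.95 g/mol × 0.384 L ÷ 1000 = 6.652 mg
L-leucine: 0.096% w/v = 0.96 g/L → 0.96 × 0.384 L = 0.369 g

potassium nitrate 0.783 g; HEPES buffer 13.094 mL; sodium molybdate dihydrate 6.652 mg; L-leucine 0.369 g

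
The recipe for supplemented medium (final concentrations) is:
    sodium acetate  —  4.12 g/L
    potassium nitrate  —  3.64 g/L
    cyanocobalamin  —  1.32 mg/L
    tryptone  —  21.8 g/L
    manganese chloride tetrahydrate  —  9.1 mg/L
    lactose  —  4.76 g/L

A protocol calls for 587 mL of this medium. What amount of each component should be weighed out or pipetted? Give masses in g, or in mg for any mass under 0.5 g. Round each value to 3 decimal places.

sodium acetate 2.418 g; potassium nitrate 2.137 g; cyanocobalamin 0.775 mg; tryptone 12.797 g; manganese chloride tetrahydrate 5.342 mg; lactose 2.794 g

Working volume: 587 mL = 0.587 L.
sodium acetate: 4.12 g/L × 0.587 L = 2.418 g
potassium nitrate: 3.64 g/L × 0.587 L = 2.137 g
cyanocobalamin: 1.32 mg/L × 0.587 L = 0.775 mg
tryptone: 21.8 g/L × 0.587 L = 12.797 g
manganese chloride tetrahydrate: 9.1 mg/L × 0.587 L = 5.342 mg
lactose: 4.76 g/L × 0.587 L = 2.794 g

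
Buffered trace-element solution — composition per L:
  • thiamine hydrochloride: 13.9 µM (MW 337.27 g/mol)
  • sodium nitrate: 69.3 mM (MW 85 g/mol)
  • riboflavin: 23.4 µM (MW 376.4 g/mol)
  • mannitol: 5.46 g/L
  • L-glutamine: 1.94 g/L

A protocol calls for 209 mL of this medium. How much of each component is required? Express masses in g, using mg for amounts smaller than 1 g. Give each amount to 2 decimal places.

thiamine hydrochloride 0.98 mg; sodium nitrate 1.23 g; riboflavin 1.84 mg; mannitol 1.14 g; L-glutamine 405.46 mg

Working volume: 209 mL = 0.209 L.
thiamine hydrochloride: 13.9 µmol/L × 337.27 g/mol × 0.209 L ÷ 1000 = 0.98 mg
sodium nitrate: 69.3 mmol/L × 85 g/mol × 0.209 L ÷ 1000 = 1.23 g
riboflavin: 23.4 µmol/L × 376.4 g/mol × 0.209 L ÷ 1000 = 1.84 mg
mannitol: 5.46 g/L × 0.209 L = 1.14 g
L-glutamine: 1.94 g/L × 0.209 L = 0.40546 g = 405.46 mg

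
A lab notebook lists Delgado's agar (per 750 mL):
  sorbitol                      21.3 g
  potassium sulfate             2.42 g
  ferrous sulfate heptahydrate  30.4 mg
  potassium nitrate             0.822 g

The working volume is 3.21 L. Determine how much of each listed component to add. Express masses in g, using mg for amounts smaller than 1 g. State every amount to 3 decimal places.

sorbitol 91.164 g; potassium sulfate 10.358 g; ferrous sulfate heptahydrate 130.112 mg; potassium nitrate 3.518 g

Ratio of target to recipe volume: 3210 / 750 = 4.28.
sorbitol: 21.3 g × (3210 mL / 750 mL) = 91.164 g
potassium sulfate: 2.42 g × (3210 mL / 750 mL) = 10.358 g
ferrous sulfate heptahydrate: 30.4 mg × (3210 mL / 750 mL) = 130.112 mg
potassium nitrate: 0.822 g × (3210 mL / 750 mL) = 3.518 g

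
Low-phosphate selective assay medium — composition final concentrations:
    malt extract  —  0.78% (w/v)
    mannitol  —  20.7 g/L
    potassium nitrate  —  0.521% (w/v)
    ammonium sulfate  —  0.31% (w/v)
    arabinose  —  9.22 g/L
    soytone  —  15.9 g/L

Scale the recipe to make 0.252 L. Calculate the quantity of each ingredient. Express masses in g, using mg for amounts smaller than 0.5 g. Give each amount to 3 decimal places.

Scale factor relative to 1 L: 0.252.
malt extract: 0.78 g per 100 mL × 252 mL ÷ 100 = 1.966 g
mannitol: 20.7 g/L × 0.252 L = 5.216 g
potassium nitrate: 0.521% w/v = 5.21 g/L → 5.21 × 0.252 L = 1.313 g
ammonium sulfate: 0.31 g per 100 mL × 252 mL ÷ 100 = 0.781 g
arabinose: 9.22 g/L × 0.252 L = 2.323 g
soytone: 15.9 g/L × 0.252 L = 4.007 g

malt extract 1.966 g; mannitol 5.216 g; potassium nitrate 1.313 g; ammonium sulfate 0.781 g; arabinose 2.323 g; soytone 4.007 g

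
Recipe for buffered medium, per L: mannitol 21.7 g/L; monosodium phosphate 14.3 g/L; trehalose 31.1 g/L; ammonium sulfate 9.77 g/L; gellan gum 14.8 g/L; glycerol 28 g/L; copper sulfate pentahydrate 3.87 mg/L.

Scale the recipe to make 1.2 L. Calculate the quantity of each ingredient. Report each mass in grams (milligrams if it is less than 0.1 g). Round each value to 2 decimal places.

mannitol 26.04 g; monosodium phosphate 17.16 g; trehalose 37.32 g; ammonium sulfate 11.72 g; gellan gum 17.76 g; glycerol 33.60 g; copper sulfate pentahydrate 4.64 mg

Working volume: 1.2 L.
mannitol: 21.7 g/L × 1.2 L = 26.04 g
monosodium phosphate: 14.3 g/L × 1.2 L = 17.16 g
trehalose: 31.1 g/L × 1.2 L = 37.32 g
ammonium sulfate: 9.77 g/L × 1.2 L = 11.72 g
gellan gum: 14.8 g/L × 1.2 L = 17.76 g
glycerol: 28 g/L × 1.2 L = 33.60 g
copper sulfate pentahydrate: 3.87 mg/L × 1.2 L = 4.64 mg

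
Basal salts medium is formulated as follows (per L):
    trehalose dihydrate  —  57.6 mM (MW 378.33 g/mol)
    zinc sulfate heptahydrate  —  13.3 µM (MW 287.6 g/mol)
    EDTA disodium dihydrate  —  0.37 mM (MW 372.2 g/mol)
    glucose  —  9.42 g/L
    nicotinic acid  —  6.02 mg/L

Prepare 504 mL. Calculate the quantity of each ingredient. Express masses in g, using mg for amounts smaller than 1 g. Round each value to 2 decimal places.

trehalose dihydrate 10.98 g; zinc sulfate heptahydrate 1.93 mg; EDTA disodium dihydrate 69.41 mg; glucose 4.75 g; nicotinic acid 3.03 mg

Working volume: 504 mL = 0.504 L.
trehalose dihydrate: 57.6 mmol/L × 378.33 g/mol × 0.504 L ÷ 1000 = 10.98 g
zinc sulfate heptahydrate: 13.3 µmol/L × 287.6 g/mol × 0.504 L ÷ 1000 = 1.93 mg
EDTA disodium dihydrate: 0.37 mmol/L × 372.2 mg/mmol × 0.504 L = 69.41 mg
glucose: 9.42 g/L × 0.504 L = 4.75 g
nicotinic acid: 6.02 mg/L × 0.504 L = 3.03 mg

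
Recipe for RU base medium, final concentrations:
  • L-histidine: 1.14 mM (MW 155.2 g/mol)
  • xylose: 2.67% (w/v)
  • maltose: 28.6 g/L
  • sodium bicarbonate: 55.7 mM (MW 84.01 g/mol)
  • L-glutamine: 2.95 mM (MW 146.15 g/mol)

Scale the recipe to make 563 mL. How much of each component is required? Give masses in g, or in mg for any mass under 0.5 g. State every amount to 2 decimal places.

L-histidine 99.61 mg; xylose 15.03 g; maltose 16.10 g; sodium bicarbonate 2.63 g; L-glutamine 242.73 mg

Target volume = 563 mL = 0.563 L.
L-histidine: 1.14 mmol/L × 155.2 mg/mmol × 0.563 L = 99.61 mg
xylose: 2.67% w/v = 26.7 g/L → 26.7 × 0.563 L = 15.03 g
maltose: 28.6 g/L × 0.563 L = 16.10 g
sodium bicarbonate: 55.7 mmol/L × 84.01 g/mol × 0.563 L ÷ 1000 = 2.63 g
L-glutamine: 2.95 mmol/L × 146.15 mg/mmol × 0.563 L = 242.73 mg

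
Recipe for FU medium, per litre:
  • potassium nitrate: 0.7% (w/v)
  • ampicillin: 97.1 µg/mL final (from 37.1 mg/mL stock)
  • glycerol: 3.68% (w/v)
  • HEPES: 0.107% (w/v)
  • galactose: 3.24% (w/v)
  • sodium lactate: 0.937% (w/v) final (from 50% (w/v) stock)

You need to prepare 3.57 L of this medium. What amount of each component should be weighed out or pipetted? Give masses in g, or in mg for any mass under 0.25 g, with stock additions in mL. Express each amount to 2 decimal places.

potassium nitrate 24.99 g; ampicillin 9.34 mL; glycerol 131.38 g; HEPES 3.82 g; galactose 115.67 g; sodium lactate 66.90 mL

Scale factor relative to 1 L: 3.57.
potassium nitrate: 0.7 g per 100 mL × 3570 mL ÷ 100 = 24.99 g
ampicillin: C1V1 = C2V2 → 97.1 µg/mL × 3570 mL ÷ 37100 µg/mL = 9.34 mL
glycerol: 3.68% w/v = 36.8 g/L → 36.8 × 3.57 L = 131.38 g
HEPES: 0.107 g per 100 mL × 3570 mL ÷ 100 = 3.82 g
galactose: 3.24 g per 100 mL × 3570 mL ÷ 100 = 115.67 g
sodium lactate: dilute stock: 0.937% ÷ 50% × 3570 mL = 66.90 mL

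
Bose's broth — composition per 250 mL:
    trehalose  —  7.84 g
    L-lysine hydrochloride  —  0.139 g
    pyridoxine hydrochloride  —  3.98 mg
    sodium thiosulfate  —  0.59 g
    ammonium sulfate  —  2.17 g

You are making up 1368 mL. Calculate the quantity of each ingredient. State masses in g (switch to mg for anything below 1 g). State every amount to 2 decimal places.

trehalose 42.90 g; L-lysine hydrochloride 760.61 mg; pyridoxine hydrochloride 21.78 mg; sodium thiosulfate 3.23 g; ammonium sulfate 11.87 g

Scale factor = 1368 mL / 250 mL = 5.472.
trehalose: 7.84 g × (1368 mL / 250 mL) = 42.90 g
L-lysine hydrochloride: 0.139 g × (1368 mL / 250 mL) = 0.760608 g = 760.61 mg
pyridoxine hydrochloride: 3.98 mg × (1368 mL / 250 mL) = 21.78 mg
sodium thiosulfate: 0.59 g × (1368 mL / 250 mL) = 3.23 g
ammonium sulfate: 2.17 g × (1368 mL / 250 mL) = 11.87 g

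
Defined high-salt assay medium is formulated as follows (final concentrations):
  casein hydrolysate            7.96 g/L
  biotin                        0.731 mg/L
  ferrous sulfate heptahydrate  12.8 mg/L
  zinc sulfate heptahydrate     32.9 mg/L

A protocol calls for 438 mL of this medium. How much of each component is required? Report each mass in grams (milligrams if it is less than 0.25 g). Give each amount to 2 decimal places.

Working volume: 438 mL = 0.438 L.
casein hydrolysate: 7.96 g/L × 0.438 L = 3.49 g
biotin: 0.731 mg/L × 0.438 L = 0.32 mg
ferrous sulfate heptahydrate: 12.8 mg/L × 0.438 L = 5.61 mg
zinc sulfate heptahydrate: 32.9 mg/L × 0.438 L = 14.41 mg

casein hydrolysate 3.49 g; biotin 0.32 mg; ferrous sulfate heptahydrate 5.61 mg; zinc sulfate heptahydrate 14.41 mg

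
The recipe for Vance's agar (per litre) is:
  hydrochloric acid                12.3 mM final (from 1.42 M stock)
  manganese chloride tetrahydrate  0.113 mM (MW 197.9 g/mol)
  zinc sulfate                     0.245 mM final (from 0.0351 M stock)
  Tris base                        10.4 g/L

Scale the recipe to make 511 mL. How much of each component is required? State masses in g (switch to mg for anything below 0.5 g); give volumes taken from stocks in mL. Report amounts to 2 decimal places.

Working volume: 511 mL = 0.511 L.
hydrochloric acid: dilute stock: 12.3 mM × 511 mL ÷ 1420 mM = 4.43 mL
manganese chloride tetrahydrate: 0.113 mmol/L × 197.9 mg/mmol × 0.511 L = 11.43 mg
zinc sulfate: V = C2·V2/C1 = 0.245 mM × 511 mL ÷ 35.1 mM = 3.57 mL
Tris base: 10.4 g/L × 0.511 L = 5.31 g

hydrochloric acid 4.43 mL; manganese chloride tetrahydrate 11.43 mg; zinc sulfate 3.57 mL; Tris base 5.31 g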